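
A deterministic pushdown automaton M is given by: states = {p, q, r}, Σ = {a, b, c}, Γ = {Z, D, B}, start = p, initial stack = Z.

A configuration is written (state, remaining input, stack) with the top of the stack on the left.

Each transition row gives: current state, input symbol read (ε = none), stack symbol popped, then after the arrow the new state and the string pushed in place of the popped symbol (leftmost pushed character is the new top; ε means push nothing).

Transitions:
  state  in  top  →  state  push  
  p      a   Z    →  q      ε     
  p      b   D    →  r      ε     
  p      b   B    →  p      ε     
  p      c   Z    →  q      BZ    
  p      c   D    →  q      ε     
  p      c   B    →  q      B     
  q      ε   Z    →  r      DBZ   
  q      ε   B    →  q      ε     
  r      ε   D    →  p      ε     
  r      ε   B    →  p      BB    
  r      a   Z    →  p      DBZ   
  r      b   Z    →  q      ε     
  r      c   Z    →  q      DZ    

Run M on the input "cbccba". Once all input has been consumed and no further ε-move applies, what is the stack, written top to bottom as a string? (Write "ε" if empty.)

(p, cbccba, Z) ⊢ (q, bccba, BZ) ⊢ (q, bccba, Z) ⊢ (r, bccba, DBZ) ⊢ (p, bccba, BZ) ⊢ (p, ccba, Z) ⊢ (q, cba, BZ) ⊢ (q, cba, Z) ⊢ (r, cba, DBZ) ⊢ (p, cba, BZ) ⊢ (q, ba, BZ) ⊢ (q, ba, Z) ⊢ (r, ba, DBZ) ⊢ (p, ba, BZ) ⊢ (p, a, Z) ⊢ (q, ε, ε)
All input consumed in state q with stack ε.

ε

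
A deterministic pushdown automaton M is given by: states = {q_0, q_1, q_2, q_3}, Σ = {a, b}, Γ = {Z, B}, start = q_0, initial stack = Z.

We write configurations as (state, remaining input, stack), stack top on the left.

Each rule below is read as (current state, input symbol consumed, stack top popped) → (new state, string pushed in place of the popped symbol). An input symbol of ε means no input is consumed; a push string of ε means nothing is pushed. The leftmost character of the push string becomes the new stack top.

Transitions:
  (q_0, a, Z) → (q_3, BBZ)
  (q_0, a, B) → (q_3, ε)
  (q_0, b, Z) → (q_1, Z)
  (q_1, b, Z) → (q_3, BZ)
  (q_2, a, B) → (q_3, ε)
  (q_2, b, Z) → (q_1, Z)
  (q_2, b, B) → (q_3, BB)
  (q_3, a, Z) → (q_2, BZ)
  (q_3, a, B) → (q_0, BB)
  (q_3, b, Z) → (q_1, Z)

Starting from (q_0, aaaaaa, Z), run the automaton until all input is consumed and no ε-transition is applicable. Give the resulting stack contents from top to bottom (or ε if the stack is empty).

(q_0, aaaaaa, Z) ⊢ (q_3, aaaaa, BBZ) ⊢ (q_0, aaaa, BBBZ) ⊢ (q_3, aaa, BBZ) ⊢ (q_0, aa, BBBZ) ⊢ (q_3, a, BBZ) ⊢ (q_0, ε, BBBZ)
All input consumed in state q_0 with stack BBBZ.

BBBZ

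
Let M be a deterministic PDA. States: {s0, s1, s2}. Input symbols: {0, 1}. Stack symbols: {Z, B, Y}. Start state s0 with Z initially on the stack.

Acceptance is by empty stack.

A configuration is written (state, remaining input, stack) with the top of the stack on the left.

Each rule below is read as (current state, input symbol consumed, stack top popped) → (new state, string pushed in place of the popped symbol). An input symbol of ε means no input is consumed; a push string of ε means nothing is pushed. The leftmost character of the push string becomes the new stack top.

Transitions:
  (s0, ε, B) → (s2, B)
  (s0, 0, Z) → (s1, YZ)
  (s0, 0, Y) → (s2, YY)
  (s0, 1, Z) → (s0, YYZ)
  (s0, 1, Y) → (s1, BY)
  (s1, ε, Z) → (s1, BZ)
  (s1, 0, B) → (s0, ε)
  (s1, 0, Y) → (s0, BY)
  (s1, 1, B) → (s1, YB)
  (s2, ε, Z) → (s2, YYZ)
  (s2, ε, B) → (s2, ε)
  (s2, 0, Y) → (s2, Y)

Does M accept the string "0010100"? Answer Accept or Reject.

Reject

(s0, 0010100, Z)
  read 0, top Z: go to s1, push YZ → (s1, 010100, YZ)
  read 0, top Y: go to s0, push BY → (s0, 10100, BYZ)
  ε-move, top B: go to s2, push B → (s2, 10100, BYZ)
  ε-move, top B: go to s2, push ε → (s2, 10100, YZ)
No transition applies at (s2, 10100, YZ); input not fully consumed.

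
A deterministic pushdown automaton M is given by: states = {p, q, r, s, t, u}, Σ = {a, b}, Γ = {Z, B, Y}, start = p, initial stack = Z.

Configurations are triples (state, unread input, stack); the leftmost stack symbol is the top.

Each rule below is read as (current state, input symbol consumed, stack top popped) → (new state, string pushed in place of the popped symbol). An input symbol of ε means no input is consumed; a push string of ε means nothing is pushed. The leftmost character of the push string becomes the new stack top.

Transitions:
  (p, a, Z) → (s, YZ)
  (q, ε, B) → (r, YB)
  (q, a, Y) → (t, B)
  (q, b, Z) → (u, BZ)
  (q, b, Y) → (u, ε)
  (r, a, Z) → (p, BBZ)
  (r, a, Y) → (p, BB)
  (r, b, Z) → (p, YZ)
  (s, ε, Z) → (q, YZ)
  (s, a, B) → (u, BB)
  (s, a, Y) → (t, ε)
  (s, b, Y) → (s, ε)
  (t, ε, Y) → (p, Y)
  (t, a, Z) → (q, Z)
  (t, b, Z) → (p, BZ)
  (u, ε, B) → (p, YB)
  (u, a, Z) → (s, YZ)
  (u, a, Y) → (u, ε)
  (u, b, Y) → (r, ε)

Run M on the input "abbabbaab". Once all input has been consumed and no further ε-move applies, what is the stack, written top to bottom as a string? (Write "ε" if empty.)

(p, abbabbaab, Z)
  read a, top Z: go to s, push YZ → (s, bbabbaab, YZ)
  read b, top Y: go to s, push ε → (s, babbaab, Z)
  ε-move, top Z: go to q, push YZ → (q, babbaab, YZ)
  read b, top Y: go to u, push ε → (u, abbaab, Z)
  read a, top Z: go to s, push YZ → (s, bbaab, YZ)
  read b, top Y: go to s, push ε → (s, baab, Z)
  ε-move, top Z: go to q, push YZ → (q, baab, YZ)
  read b, top Y: go to u, push ε → (u, aab, Z)
  read a, top Z: go to s, push YZ → (s, ab, YZ)
  read a, top Y: go to t, push ε → (t, b, Z)
  read b, top Z: go to p, push BZ → (p, ε, BZ)
All input consumed in state p with stack BZ.

BZ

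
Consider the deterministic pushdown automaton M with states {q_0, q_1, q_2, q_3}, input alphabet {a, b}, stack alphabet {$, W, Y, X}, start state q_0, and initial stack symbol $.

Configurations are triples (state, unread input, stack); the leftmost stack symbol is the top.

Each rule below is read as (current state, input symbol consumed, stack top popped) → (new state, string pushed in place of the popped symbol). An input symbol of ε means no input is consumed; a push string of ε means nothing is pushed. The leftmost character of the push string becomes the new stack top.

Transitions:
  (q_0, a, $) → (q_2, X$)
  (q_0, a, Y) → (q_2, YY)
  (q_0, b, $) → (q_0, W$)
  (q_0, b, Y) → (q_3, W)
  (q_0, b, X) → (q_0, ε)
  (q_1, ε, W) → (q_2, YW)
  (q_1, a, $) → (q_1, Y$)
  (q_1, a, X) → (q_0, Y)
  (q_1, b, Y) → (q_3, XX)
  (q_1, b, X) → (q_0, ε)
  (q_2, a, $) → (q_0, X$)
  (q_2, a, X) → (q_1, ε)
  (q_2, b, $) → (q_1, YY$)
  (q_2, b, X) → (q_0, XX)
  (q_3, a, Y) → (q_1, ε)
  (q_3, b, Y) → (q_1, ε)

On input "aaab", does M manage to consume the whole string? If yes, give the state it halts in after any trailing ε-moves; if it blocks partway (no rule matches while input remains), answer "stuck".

q_3

(q_0, aaab, $)
  read a, top $: go to q_2, push X$ → (q_2, aab, X$)
  read a, top X: go to q_1, push ε → (q_1, ab, $)
  read a, top $: go to q_1, push Y$ → (q_1, b, Y$)
  read b, top Y: go to q_3, push XX → (q_3, ε, XX$)
All input consumed; M is in state q_3.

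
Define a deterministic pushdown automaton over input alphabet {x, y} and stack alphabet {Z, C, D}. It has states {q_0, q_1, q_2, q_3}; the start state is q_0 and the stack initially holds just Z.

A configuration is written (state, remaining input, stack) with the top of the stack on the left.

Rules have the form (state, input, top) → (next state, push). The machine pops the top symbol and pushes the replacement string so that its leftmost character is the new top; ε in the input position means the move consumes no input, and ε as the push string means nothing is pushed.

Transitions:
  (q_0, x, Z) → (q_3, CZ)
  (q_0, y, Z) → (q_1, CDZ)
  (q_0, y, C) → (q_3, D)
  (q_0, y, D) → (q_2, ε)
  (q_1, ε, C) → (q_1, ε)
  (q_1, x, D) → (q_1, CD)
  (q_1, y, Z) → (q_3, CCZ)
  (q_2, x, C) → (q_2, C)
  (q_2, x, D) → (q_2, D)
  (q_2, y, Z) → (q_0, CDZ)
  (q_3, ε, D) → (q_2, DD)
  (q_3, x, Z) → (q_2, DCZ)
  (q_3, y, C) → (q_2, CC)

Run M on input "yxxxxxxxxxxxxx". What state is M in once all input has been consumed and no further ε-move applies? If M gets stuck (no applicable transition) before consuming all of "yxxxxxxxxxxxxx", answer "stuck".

q_1

(q_0, yxxxxxxxxxxxxx, Z) ⊢ (q_1, xxxxxxxxxxxxx, CDZ) ⊢ (q_1, xxxxxxxxxxxxx, DZ) ⊢ (q_1, xxxxxxxxxxxx, CDZ) ⊢ (q_1, xxxxxxxxxxxx, DZ) ⊢ (q_1, xxxxxxxxxxx, CDZ) ⊢ (q_1, xxxxxxxxxxx, DZ) ⊢ (q_1, xxxxxxxxxx, CDZ) ⊢ (q_1, xxxxxxxxxx, DZ) ⊢ (q_1, xxxxxxxxx, CDZ) ⊢ (q_1, xxxxxxxxx, DZ) ⊢ (q_1, xxxxxxxx, CDZ) ⊢ (q_1, xxxxxxxx, DZ) ⊢ (q_1, xxxxxxx, CDZ) ⊢ (q_1, xxxxxxx, DZ) ⊢ (q_1, xxxxxx, CDZ) ⊢ (q_1, xxxxxx, DZ) ⊢ (q_1, xxxxx, CDZ) ⊢ (q_1, xxxxx, DZ) ⊢ (q_1, xxxx, CDZ) ⊢ (q_1, xxxx, DZ) ⊢ (q_1, xxx, CDZ) ⊢ (q_1, xxx, DZ) ⊢ (q_1, xx, CDZ) ⊢ (q_1, xx, DZ) ⊢ (q_1, x, CDZ) ⊢ (q_1, x, DZ) ⊢ (q_1, ε, CDZ) ⊢ (q_1, ε, DZ)
All input consumed; M is in state q_1.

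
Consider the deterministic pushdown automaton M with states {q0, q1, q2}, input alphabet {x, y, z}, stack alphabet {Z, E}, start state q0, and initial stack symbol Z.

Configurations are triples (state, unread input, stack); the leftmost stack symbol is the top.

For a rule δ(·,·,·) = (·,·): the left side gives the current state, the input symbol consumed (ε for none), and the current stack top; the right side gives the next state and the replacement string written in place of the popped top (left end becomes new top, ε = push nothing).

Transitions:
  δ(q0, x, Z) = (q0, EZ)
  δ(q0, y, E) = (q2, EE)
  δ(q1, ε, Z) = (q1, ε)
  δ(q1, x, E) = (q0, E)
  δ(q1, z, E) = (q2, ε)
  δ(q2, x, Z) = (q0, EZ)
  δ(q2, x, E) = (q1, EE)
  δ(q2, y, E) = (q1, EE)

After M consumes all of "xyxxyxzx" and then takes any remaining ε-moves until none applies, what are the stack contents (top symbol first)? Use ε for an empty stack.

(q0, xyxxyxzx, Z)
  read x, top Z: go to q0, push EZ → (q0, yxxyxzx, EZ)
  read y, top E: go to q2, push EE → (q2, xxyxzx, EEZ)
  read x, top E: go to q1, push EE → (q1, xyxzx, EEEZ)
  read x, top E: go to q0, push E → (q0, yxzx, EEEZ)
  read y, top E: go to q2, push EE → (q2, xzx, EEEEZ)
  read x, top E: go to q1, push EE → (q1, zx, EEEEEZ)
  read z, top E: go to q2, push ε → (q2, x, EEEEZ)
  read x, top E: go to q1, push EE → (q1, ε, EEEEEZ)
All input consumed in state q1 with stack EEEEEZ.

EEEEEZ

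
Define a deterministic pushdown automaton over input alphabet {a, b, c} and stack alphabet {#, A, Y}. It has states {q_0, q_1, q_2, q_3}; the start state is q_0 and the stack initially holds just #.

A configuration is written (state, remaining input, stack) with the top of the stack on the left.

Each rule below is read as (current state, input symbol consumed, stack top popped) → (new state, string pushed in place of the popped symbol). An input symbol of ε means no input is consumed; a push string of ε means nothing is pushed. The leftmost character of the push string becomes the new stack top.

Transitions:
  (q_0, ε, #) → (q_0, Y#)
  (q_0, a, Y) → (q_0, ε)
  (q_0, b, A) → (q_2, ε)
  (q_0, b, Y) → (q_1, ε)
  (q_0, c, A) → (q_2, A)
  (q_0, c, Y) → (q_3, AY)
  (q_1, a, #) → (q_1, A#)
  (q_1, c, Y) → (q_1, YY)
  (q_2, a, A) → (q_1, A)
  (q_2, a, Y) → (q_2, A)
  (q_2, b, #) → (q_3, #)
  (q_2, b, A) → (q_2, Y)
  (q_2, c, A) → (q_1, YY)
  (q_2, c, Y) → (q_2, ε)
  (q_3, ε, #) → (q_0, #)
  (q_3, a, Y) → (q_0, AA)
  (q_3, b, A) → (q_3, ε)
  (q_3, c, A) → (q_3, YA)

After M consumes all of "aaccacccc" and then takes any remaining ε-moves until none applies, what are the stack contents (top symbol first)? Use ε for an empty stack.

YYYYAAY#

(q_0, aaccacccc, #) ⊢ (q_0, aaccacccc, Y#) ⊢ (q_0, accacccc, #) ⊢ (q_0, accacccc, Y#) ⊢ (q_0, ccacccc, #) ⊢ (q_0, ccacccc, Y#) ⊢ (q_3, cacccc, AY#) ⊢ (q_3, acccc, YAY#) ⊢ (q_0, cccc, AAAY#) ⊢ (q_2, ccc, AAAY#) ⊢ (q_1, cc, YYAAY#) ⊢ (q_1, c, YYYAAY#) ⊢ (q_1, ε, YYYYAAY#)
All input consumed in state q_1 with stack YYYYAAY#.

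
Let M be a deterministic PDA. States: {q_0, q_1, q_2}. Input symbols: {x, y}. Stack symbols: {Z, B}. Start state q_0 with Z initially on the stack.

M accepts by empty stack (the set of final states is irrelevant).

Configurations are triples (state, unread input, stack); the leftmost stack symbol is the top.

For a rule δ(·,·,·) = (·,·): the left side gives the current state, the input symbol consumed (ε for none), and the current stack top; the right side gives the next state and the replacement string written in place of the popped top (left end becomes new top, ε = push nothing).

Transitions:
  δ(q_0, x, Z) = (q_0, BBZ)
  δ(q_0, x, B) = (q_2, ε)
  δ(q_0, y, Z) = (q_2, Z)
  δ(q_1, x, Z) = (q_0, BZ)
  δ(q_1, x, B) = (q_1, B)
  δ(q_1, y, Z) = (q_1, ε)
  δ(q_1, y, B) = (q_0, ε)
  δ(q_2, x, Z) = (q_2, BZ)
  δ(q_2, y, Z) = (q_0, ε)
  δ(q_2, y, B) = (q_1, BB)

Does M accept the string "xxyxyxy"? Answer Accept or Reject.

Accept

(q_0, xxyxyxy, Z) ⊢ (q_0, xyxyxy, BBZ) ⊢ (q_2, yxyxy, BZ) ⊢ (q_1, xyxy, BBZ) ⊢ (q_1, yxy, BBZ) ⊢ (q_0, xy, BZ) ⊢ (q_2, y, Z) ⊢ (q_0, ε, ε)
All input consumed and the stack is empty.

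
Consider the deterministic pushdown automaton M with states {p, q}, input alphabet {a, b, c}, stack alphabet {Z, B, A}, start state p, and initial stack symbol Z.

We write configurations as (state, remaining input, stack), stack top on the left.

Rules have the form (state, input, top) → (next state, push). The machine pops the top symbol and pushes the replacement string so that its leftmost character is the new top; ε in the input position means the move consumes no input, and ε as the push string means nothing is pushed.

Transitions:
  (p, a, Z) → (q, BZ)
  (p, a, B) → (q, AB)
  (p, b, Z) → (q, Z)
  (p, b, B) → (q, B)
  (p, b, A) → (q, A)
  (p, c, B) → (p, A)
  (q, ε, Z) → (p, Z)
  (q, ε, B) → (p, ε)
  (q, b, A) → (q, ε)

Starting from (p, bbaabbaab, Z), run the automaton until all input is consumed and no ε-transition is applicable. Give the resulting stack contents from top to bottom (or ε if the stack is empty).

Z

(p, bbaabbaab, Z) ⊢ (q, baabbaab, Z) ⊢ (p, baabbaab, Z) ⊢ (q, aabbaab, Z) ⊢ (p, aabbaab, Z) ⊢ (q, abbaab, BZ) ⊢ (p, abbaab, Z) ⊢ (q, bbaab, BZ) ⊢ (p, bbaab, Z) ⊢ (q, baab, Z) ⊢ (p, baab, Z) ⊢ (q, aab, Z) ⊢ (p, aab, Z) ⊢ (q, ab, BZ) ⊢ (p, ab, Z) ⊢ (q, b, BZ) ⊢ (p, b, Z) ⊢ (q, ε, Z) ⊢ (p, ε, Z)
All input consumed in state p with stack Z.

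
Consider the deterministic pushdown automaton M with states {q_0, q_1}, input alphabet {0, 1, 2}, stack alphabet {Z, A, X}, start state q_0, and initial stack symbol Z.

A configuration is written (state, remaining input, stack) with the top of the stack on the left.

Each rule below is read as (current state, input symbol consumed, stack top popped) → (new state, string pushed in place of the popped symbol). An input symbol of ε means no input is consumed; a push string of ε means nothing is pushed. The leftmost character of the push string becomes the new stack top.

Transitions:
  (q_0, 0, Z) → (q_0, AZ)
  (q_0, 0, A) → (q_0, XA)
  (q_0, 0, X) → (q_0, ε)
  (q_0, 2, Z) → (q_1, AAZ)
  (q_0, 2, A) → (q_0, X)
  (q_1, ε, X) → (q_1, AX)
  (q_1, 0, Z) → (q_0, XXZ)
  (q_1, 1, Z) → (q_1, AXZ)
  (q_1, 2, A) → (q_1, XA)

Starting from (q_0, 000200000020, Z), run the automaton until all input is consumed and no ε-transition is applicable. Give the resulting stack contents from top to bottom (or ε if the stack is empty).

(q_0, 000200000020, Z)
  read 0, top Z: go to q_0, push AZ → (q_0, 00200000020, AZ)
  read 0, top A: go to q_0, push XA → (q_0, 0200000020, XAZ)
  read 0, top X: go to q_0, push ε → (q_0, 200000020, AZ)
  read 2, top A: go to q_0, push X → (q_0, 00000020, XZ)
  read 0, top X: go to q_0, push ε → (q_0, 0000020, Z)
  read 0, top Z: go to q_0, push AZ → (q_0, 000020, AZ)
  read 0, top A: go to q_0, push XA → (q_0, 00020, XAZ)
  read 0, top X: go to q_0, push ε → (q_0, 0020, AZ)
  read 0, top A: go to q_0, push XA → (q_0, 020, XAZ)
  read 0, top X: go to q_0, push ε → (q_0, 20, AZ)
  read 2, top A: go to q_0, push X → (q_0, 0, XZ)
  read 0, top X: go to q_0, push ε → (q_0, ε, Z)
All input consumed in state q_0 with stack Z.

Z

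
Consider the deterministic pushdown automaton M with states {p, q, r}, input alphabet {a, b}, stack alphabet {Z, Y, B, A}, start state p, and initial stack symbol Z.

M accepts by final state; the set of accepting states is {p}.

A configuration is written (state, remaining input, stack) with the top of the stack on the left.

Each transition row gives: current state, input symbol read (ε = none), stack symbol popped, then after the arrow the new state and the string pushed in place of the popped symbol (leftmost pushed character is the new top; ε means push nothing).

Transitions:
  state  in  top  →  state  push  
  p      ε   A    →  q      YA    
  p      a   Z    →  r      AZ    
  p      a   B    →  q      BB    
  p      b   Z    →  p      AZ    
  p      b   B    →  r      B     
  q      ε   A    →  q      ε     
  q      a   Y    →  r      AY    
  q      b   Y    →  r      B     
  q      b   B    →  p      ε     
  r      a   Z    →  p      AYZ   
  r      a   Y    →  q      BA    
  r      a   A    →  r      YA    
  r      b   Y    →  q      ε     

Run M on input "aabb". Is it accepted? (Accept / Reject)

(p, aabb, Z) ⊢ (r, abb, AZ) ⊢ (r, bb, YAZ) ⊢ (q, b, AZ) ⊢ (q, b, Z)
No transition applies at (q, b, Z); input not fully consumed.

Reject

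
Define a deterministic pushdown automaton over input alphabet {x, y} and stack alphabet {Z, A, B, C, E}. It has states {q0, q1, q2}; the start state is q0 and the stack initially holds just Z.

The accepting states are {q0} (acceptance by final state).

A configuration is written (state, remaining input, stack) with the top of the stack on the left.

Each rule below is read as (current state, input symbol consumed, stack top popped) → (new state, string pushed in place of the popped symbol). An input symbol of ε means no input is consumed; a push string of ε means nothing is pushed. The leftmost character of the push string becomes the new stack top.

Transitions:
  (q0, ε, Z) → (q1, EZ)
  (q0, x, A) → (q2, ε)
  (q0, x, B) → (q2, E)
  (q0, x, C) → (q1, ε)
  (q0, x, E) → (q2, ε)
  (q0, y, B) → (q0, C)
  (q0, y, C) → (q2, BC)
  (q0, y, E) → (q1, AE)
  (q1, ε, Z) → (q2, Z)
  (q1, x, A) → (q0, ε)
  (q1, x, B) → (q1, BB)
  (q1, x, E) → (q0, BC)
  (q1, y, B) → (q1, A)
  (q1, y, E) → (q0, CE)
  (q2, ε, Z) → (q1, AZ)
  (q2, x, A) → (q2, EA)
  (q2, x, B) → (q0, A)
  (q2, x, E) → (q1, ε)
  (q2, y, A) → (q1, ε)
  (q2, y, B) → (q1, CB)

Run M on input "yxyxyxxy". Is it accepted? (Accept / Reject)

(q0, yxyxyxxy, Z) ⊢ (q1, yxyxyxxy, EZ) ⊢ (q0, xyxyxxy, CEZ) ⊢ (q1, yxyxxy, EZ) ⊢ (q0, xyxxy, CEZ) ⊢ (q1, yxxy, EZ) ⊢ (q0, xxy, CEZ) ⊢ (q1, xy, EZ) ⊢ (q0, y, BCZ) ⊢ (q0, ε, CCZ)
All input consumed; state q0 ∈ F.

Accept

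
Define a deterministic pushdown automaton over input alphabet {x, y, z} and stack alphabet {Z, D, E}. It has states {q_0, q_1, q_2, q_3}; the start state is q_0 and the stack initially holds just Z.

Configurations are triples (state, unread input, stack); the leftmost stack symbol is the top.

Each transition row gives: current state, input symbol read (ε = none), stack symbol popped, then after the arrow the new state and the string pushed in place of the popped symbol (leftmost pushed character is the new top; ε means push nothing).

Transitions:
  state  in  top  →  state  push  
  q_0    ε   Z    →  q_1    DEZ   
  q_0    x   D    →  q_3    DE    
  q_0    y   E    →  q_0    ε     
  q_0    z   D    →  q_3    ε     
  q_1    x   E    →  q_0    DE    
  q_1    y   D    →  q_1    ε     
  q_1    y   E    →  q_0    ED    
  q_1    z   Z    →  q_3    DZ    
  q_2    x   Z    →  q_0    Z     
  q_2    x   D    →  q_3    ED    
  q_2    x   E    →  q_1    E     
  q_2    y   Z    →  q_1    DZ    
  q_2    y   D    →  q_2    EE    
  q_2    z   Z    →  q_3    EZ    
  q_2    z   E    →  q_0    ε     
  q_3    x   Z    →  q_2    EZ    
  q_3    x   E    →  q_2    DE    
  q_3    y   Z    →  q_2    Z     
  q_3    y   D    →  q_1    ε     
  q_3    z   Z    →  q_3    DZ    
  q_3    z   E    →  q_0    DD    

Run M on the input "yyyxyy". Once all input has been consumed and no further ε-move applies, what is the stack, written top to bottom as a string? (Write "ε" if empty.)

(q_0, yyyxyy, Z) ⊢ (q_1, yyyxyy, DEZ) ⊢ (q_1, yyxyy, EZ) ⊢ (q_0, yxyy, EDZ) ⊢ (q_0, xyy, DZ) ⊢ (q_3, yy, DEZ) ⊢ (q_1, y, EZ) ⊢ (q_0, ε, EDZ)
All input consumed in state q_0 with stack EDZ.

EDZ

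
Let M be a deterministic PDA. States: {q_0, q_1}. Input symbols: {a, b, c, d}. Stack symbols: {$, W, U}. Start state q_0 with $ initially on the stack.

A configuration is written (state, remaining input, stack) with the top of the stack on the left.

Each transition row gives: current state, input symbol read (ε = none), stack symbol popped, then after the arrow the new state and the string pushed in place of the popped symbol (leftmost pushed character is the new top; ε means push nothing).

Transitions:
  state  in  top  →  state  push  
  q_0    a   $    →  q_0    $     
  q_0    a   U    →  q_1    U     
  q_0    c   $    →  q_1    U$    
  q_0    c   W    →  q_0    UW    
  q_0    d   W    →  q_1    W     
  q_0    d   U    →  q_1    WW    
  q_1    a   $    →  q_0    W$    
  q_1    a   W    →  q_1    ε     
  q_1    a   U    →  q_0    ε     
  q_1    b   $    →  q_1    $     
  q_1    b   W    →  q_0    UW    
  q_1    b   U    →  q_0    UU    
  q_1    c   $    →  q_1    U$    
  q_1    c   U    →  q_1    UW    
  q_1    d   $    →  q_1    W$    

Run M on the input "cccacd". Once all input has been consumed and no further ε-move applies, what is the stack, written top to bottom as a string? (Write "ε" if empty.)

(q_0, cccacd, $)
  read c, top $: go to q_1, push U$ → (q_1, ccacd, U$)
  read c, top U: go to q_1, push UW → (q_1, cacd, UW$)
  read c, top U: go to q_1, push UW → (q_1, acd, UWW$)
  read a, top U: go to q_0, push ε → (q_0, cd, WW$)
  read c, top W: go to q_0, push UW → (q_0, d, UWW$)
  read d, top U: go to q_1, push WW → (q_1, ε, WWWW$)
All input consumed in state q_1 with stack WWWW$.

WWWW$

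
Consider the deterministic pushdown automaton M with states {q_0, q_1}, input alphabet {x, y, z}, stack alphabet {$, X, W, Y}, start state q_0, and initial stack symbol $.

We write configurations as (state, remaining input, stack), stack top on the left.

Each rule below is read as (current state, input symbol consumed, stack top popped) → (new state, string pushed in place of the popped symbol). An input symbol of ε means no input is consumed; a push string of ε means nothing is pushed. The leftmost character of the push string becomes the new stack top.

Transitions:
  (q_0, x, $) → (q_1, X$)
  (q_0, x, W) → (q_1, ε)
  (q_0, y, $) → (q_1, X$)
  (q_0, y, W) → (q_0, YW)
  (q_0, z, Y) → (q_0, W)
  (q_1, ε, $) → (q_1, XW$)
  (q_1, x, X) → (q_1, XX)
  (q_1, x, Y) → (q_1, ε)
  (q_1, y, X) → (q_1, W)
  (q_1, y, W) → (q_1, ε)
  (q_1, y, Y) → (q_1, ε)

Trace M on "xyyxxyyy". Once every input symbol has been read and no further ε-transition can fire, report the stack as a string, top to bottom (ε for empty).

(q_0, xyyxxyyy, $) ⊢ (q_1, yyxxyyy, X$) ⊢ (q_1, yxxyyy, W$) ⊢ (q_1, xxyyy, $) ⊢ (q_1, xxyyy, XW$) ⊢ (q_1, xyyy, XXW$) ⊢ (q_1, yyy, XXXW$) ⊢ (q_1, yy, WXXW$) ⊢ (q_1, y, XXW$) ⊢ (q_1, ε, WXW$)
All input consumed in state q_1 with stack WXW$.

WXW$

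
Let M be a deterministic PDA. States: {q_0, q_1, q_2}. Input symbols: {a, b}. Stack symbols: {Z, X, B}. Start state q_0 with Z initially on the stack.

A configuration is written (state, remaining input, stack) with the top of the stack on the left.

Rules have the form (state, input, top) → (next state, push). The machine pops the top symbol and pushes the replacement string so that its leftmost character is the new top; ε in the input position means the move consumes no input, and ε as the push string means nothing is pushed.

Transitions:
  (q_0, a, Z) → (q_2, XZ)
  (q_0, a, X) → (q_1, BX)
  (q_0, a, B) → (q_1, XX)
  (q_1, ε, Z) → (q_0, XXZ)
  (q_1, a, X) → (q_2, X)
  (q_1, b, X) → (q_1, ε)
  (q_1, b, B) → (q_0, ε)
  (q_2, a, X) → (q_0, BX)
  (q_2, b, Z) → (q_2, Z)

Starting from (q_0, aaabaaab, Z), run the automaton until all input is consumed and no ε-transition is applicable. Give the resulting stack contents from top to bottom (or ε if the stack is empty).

XXXZ

(q_0, aaabaaab, Z) ⊢ (q_2, aabaaab, XZ) ⊢ (q_0, abaaab, BXZ) ⊢ (q_1, baaab, XXXZ) ⊢ (q_1, aaab, XXZ) ⊢ (q_2, aab, XXZ) ⊢ (q_0, ab, BXXZ) ⊢ (q_1, b, XXXXZ) ⊢ (q_1, ε, XXXZ)
All input consumed in state q_1 with stack XXXZ.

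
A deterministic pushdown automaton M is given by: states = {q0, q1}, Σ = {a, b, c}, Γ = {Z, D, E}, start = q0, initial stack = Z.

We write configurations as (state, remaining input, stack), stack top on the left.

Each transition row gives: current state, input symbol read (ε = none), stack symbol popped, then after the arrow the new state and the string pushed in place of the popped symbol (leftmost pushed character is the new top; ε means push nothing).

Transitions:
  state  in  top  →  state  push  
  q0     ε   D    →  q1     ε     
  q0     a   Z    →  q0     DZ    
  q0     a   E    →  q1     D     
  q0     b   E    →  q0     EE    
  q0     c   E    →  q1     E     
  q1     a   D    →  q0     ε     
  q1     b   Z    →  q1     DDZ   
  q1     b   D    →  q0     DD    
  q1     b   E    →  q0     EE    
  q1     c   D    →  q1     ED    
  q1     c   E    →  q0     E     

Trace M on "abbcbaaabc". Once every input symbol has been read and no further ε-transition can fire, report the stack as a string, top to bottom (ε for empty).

EDDDZ

(q0, abbcbaaabc, Z)
  read a, top Z: go to q0, push DZ → (q0, bbcbaaabc, DZ)
  ε-move, top D: go to q1, push ε → (q1, bbcbaaabc, Z)
  read b, top Z: go to q1, push DDZ → (q1, bcbaaabc, DDZ)
  read b, top D: go to q0, push DD → (q0, cbaaabc, DDDZ)
  ε-move, top D: go to q1, push ε → (q1, cbaaabc, DDZ)
  read c, top D: go to q1, push ED → (q1, baaabc, EDDZ)
  read b, top E: go to q0, push EE → (q0, aaabc, EEDDZ)
  read a, top E: go to q1, push D → (q1, aabc, DEDDZ)
  read a, top D: go to q0, push ε → (q0, abc, EDDZ)
  read a, top E: go to q1, push D → (q1, bc, DDDZ)
  read b, top D: go to q0, push DD → (q0, c, DDDDZ)
  ε-move, top D: go to q1, push ε → (q1, c, DDDZ)
  read c, top D: go to q1, push ED → (q1, ε, EDDDZ)
All input consumed in state q1 with stack EDDDZ.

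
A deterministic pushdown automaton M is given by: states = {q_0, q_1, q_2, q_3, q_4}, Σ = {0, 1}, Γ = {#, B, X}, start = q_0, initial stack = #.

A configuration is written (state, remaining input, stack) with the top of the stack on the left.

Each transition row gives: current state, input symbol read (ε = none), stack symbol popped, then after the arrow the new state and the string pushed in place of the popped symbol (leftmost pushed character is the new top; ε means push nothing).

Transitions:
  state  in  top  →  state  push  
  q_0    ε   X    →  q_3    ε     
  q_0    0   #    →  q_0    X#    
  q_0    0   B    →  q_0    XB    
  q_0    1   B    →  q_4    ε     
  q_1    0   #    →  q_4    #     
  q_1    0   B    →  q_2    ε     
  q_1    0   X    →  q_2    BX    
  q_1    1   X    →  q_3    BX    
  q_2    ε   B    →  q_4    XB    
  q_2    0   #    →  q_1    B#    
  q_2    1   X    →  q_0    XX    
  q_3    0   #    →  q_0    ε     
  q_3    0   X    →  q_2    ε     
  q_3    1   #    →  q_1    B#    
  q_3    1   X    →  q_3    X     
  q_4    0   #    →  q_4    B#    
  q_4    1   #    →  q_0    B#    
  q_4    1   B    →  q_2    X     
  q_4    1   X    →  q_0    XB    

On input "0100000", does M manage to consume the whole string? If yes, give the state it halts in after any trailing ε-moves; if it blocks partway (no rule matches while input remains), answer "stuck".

q_2

(q_0, 0100000, #) ⊢ (q_0, 100000, X#) ⊢ (q_3, 100000, #) ⊢ (q_1, 00000, B#) ⊢ (q_2, 0000, #) ⊢ (q_1, 000, B#) ⊢ (q_2, 00, #) ⊢ (q_1, 0, B#) ⊢ (q_2, ε, #)
All input consumed; M is in state q_2.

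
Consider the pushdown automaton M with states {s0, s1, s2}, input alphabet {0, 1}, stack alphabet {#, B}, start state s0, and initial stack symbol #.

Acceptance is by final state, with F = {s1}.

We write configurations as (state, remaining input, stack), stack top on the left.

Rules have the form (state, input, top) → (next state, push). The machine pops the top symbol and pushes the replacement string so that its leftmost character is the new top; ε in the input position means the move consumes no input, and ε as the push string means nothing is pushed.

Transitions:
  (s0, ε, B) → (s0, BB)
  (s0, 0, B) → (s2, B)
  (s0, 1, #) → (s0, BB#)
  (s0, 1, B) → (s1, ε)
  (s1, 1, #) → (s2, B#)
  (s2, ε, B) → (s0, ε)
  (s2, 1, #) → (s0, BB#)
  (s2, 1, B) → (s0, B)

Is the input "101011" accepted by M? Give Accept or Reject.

One accepting computation: (s0, 101011, #) ⊢ (s0, 01011, BB#) ⊢ (s2, 1011, BB#) ⊢ (s0, 011, BB#) ⊢ (s2, 11, BB#) ⊢ (s0, 1, BB#) ⊢ (s1, ε, B#)
All input consumed and state s1 ∈ F.

Accept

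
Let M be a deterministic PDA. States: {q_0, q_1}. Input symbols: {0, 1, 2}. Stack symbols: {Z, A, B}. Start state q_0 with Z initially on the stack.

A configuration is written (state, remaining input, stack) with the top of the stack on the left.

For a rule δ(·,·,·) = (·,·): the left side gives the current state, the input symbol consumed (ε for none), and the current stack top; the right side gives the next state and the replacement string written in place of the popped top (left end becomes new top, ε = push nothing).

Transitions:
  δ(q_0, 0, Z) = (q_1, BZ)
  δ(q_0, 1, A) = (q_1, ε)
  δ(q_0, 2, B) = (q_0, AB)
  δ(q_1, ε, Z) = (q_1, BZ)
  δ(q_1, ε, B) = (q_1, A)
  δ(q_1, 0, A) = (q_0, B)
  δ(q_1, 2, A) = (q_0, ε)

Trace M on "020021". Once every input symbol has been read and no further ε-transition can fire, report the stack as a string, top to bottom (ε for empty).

(q_0, 020021, Z)
  read 0, top Z: go to q_1, push BZ → (q_1, 20021, BZ)
  ε-move, top B: go to q_1, push A → (q_1, 20021, AZ)
  read 2, top A: go to q_0, push ε → (q_0, 0021, Z)
  read 0, top Z: go to q_1, push BZ → (q_1, 021, BZ)
  ε-move, top B: go to q_1, push A → (q_1, 021, AZ)
  read 0, top A: go to q_0, push B → (q_0, 21, BZ)
  read 2, top B: go to q_0, push AB → (q_0, 1, ABZ)
  read 1, top A: go to q_1, push ε → (q_1, ε, BZ)
  ε-move, top B: go to q_1, push A → (q_1, ε, AZ)
All input consumed in state q_1 with stack AZ.

AZ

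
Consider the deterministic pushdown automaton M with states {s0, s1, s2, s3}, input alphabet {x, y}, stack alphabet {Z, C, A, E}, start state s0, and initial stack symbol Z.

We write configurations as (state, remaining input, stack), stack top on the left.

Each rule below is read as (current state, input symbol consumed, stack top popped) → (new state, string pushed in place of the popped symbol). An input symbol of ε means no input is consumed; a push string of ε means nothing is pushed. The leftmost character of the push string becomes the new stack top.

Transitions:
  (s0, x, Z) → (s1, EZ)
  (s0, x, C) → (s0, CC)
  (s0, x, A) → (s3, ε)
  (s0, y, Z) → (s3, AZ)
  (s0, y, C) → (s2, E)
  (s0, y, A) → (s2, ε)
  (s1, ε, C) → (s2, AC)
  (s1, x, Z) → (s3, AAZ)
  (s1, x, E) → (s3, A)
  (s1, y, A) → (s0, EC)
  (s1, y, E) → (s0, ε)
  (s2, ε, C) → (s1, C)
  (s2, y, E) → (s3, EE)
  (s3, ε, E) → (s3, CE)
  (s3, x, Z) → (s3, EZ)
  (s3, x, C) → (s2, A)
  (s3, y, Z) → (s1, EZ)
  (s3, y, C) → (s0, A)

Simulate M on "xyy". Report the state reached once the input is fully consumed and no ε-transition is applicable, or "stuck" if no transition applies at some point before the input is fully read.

(s0, xyy, Z)
  read x, top Z: go to s1, push EZ → (s1, yy, EZ)
  read y, top E: go to s0, push ε → (s0, y, Z)
  read y, top Z: go to s3, push AZ → (s3, ε, AZ)
All input consumed; M is in state s3.

s3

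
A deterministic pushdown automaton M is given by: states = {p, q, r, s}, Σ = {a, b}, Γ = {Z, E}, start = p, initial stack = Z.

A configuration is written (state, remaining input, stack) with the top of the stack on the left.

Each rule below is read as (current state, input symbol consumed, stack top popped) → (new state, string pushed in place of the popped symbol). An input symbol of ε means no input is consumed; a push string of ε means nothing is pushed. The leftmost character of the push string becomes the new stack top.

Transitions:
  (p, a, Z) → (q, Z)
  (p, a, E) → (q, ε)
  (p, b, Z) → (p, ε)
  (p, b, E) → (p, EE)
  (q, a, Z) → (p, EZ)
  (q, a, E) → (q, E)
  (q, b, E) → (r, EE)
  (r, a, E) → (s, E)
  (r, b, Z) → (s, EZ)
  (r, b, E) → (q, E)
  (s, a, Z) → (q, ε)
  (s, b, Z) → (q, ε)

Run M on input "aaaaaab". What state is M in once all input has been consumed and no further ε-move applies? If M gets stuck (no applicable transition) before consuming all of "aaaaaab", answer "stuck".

(p, aaaaaab, Z)
  read a, top Z: go to q, push Z → (q, aaaaab, Z)
  read a, top Z: go to p, push EZ → (p, aaaab, EZ)
  read a, top E: go to q, push ε → (q, aaab, Z)
  read a, top Z: go to p, push EZ → (p, aab, EZ)
  read a, top E: go to q, push ε → (q, ab, Z)
  read a, top Z: go to p, push EZ → (p, b, EZ)
  read b, top E: go to p, push EE → (p, ε, EEZ)
All input consumed; M is in state p.

p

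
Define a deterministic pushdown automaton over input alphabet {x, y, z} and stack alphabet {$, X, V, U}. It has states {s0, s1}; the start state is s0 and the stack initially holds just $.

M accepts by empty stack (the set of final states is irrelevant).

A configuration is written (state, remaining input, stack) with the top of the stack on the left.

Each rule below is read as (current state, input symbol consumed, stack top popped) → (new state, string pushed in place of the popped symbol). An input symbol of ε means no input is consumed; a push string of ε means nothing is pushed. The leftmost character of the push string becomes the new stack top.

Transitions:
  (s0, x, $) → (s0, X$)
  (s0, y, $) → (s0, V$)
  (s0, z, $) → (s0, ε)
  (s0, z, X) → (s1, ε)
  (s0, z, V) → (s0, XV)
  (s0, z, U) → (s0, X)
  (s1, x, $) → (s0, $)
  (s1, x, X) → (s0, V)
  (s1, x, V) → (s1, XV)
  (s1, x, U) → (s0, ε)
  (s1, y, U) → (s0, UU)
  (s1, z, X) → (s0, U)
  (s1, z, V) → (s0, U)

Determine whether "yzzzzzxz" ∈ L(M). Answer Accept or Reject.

(s0, yzzzzzxz, $)
  read y, top $: go to s0, push V$ → (s0, zzzzzxz, V$)
  read z, top V: go to s0, push XV → (s0, zzzzxz, XV$)
  read z, top X: go to s1, push ε → (s1, zzzxz, V$)
  read z, top V: go to s0, push U → (s0, zzxz, U$)
  read z, top U: go to s0, push X → (s0, zxz, X$)
  read z, top X: go to s1, push ε → (s1, xz, $)
  read x, top $: go to s0, push $ → (s0, z, $)
  read z, top $: go to s0, push ε → (s0, ε, ε)
All input consumed and the stack is empty.

Accept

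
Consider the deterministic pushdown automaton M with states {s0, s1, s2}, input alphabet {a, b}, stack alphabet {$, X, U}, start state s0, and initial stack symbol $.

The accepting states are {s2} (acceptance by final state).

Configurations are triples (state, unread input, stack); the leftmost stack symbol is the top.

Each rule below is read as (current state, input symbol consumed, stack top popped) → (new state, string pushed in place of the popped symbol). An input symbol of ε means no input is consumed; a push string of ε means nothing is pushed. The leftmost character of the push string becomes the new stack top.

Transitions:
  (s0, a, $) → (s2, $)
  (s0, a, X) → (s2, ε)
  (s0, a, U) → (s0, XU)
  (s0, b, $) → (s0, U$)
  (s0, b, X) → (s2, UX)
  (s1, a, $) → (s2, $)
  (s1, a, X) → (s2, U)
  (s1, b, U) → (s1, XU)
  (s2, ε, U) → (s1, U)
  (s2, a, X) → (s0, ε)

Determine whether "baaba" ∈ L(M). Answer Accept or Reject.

Accept

(s0, baaba, $) ⊢ (s0, aaba, U$) ⊢ (s0, aba, XU$) ⊢ (s2, ba, U$) ⊢ (s1, ba, U$) ⊢ (s1, a, XU$) ⊢ (s2, ε, UU$)
All input consumed; state s2 ∈ F.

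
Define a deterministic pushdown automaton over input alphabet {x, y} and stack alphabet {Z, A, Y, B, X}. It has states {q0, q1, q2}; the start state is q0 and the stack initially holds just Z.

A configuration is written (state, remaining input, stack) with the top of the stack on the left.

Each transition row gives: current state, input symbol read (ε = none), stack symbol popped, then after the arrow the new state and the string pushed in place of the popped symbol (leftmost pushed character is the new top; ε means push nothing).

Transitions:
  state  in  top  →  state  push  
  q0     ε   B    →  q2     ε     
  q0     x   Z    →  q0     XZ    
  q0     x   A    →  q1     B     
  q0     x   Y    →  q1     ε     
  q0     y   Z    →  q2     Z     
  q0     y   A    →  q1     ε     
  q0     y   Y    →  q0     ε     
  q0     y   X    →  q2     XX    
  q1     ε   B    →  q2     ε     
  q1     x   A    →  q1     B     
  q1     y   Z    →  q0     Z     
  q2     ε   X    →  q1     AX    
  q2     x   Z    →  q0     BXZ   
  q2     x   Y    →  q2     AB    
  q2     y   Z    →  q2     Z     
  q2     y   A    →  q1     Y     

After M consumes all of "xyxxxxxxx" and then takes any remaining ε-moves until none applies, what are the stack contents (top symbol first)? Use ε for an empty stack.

AXXZ

(q0, xyxxxxxxx, Z)
  read x, top Z: go to q0, push XZ → (q0, yxxxxxxx, XZ)
  read y, top X: go to q2, push XX → (q2, xxxxxxx, XXZ)
  ε-move, top X: go to q1, push AX → (q1, xxxxxxx, AXXZ)
  read x, top A: go to q1, push B → (q1, xxxxxx, BXXZ)
  ε-move, top B: go to q2, push ε → (q2, xxxxxx, XXZ)
  ε-move, top X: go to q1, push AX → (q1, xxxxxx, AXXZ)
  read x, top A: go to q1, push B → (q1, xxxxx, BXXZ)
  ε-move, top B: go to q2, push ε → (q2, xxxxx, XXZ)
  ε-move, top X: go to q1, push AX → (q1, xxxxx, AXXZ)
  read x, top A: go to q1, push B → (q1, xxxx, BXXZ)
  ε-move, top B: go to q2, push ε → (q2, xxxx, XXZ)
  ε-move, top X: go to q1, push AX → (q1, xxxx, AXXZ)
  read x, top A: go to q1, push B → (q1, xxx, BXXZ)
  ε-move, top B: go to q2, push ε → (q2, xxx, XXZ)
  ε-move, top X: go to q1, push AX → (q1, xxx, AXXZ)
  read x, top A: go to q1, push B → (q1, xx, BXXZ)
  ε-move, top B: go to q2, push ε → (q2, xx, XXZ)
  ε-move, top X: go to q1, push AX → (q1, xx, AXXZ)
  read x, top A: go to q1, push B → (q1, x, BXXZ)
  ε-move, top B: go to q2, push ε → (q2, x, XXZ)
  ε-move, top X: go to q1, push AX → (q1, x, AXXZ)
  read x, top A: go to q1, push B → (q1, ε, BXXZ)
  ε-move, top B: go to q2, push ε → (q2, ε, XXZ)
  ε-move, top X: go to q1, push AX → (q1, ε, AXXZ)
All input consumed in state q1 with stack AXXZ.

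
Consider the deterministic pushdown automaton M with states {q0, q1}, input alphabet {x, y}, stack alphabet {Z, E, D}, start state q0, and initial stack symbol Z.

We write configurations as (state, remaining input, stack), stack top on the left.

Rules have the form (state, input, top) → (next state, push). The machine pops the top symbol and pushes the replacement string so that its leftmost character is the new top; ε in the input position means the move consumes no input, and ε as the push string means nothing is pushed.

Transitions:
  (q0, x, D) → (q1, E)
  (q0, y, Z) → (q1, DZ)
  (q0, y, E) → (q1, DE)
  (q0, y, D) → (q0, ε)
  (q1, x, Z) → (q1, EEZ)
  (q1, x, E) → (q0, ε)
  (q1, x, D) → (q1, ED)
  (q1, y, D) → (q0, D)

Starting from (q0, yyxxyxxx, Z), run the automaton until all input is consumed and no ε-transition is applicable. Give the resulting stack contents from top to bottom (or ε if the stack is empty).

EZ

(q0, yyxxyxxx, Z) ⊢ (q1, yxxyxxx, DZ) ⊢ (q0, xxyxxx, DZ) ⊢ (q1, xyxxx, EZ) ⊢ (q0, yxxx, Z) ⊢ (q1, xxx, DZ) ⊢ (q1, xx, EDZ) ⊢ (q0, x, DZ) ⊢ (q1, ε, EZ)
All input consumed in state q1 with stack EZ.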